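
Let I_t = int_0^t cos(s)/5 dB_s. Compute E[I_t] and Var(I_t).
E[I_t] = 0; Var(I_t) = t/50 + sin(2*t)/100

The Itô integral of a deterministic integrand f(s) has mean 0 because each increment f(s) * (B_{s+ds} - B_s) has mean 0. By the Itô isometry:
  Var( int_0^t f(s) dB_s ) = E[ (int_0^t f(s) dB_s)^2 ] = int_0^t f(s)^2 ds.
Here f(s) = cos(s)/5, so f(s)^2 = cos(s)^2/25. Integrate:
  int_0^t (cos(s)^2/25) ds = t/50 + sin(2*t)/100.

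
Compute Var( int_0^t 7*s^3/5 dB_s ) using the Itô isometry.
Var = 7*t^7/25

The Itô integral of a deterministic integrand f(s) has mean 0 because each increment f(s) * (B_{s+ds} - B_s) has mean 0. By the Itô isometry:
  Var( int_0^t f(s) dB_s ) = E[ (int_0^t f(s) dB_s)^2 ] = int_0^t f(s)^2 ds.
Here f(s) = 7*s^3/5, so f(s)^2 = 49*s^6/25. Integrate:
  int_0^t (49*s^6/25) ds = 7*t^7/25.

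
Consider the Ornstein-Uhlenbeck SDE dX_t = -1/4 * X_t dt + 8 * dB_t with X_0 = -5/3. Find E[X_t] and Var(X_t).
E[X_t] = -5*exp(-t/4)/3; Var(X_t) = 128 - 128*exp(-t/2)

The OU SDE dX = -theta X dt + sigma dB admits the integrating factor exp(theta t): d(exp(theta t) X_t) = sigma exp(theta t) dB_t. Integrating from 0 to t:
  X_t = x_0 * exp(-theta t) + sigma * int_0^t exp(-theta (t-s)) dB_s.
The Itô integral has mean 0 and (by the Itô isometry) variance sigma^2 * int_0^t exp(-2 theta (t - s)) ds = sigma^2 * (1 - exp(-2 theta t)) / (2 theta).
With theta = 1/4, sigma = 8, x_0 = -5/3:
  E[X_t] = -5/3 * exp(-1/4 t) = -5*exp(-t/4)/3
  Var(X_t) = (8)^2 * (1 - exp(-2*1/4 t)) / (2 * 1/4) = 128 - 128*exp(-t/2).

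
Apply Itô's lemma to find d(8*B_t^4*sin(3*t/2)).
d(8*B_t^4*sin(3*t/2)) = (12*B_t^2*(B_t^2*cos(3*t/2) + 4*sin(3*t/2))) dt + (32*B_t^3*sin(3*t/2)) dB_t

Itô's formula for f(t, x): d f(t, B_t) = (f_t + (1/2) f_xx) dt + f_x dB_t. Compute partials of f(t, x) = 8*x^4*sin(3*t/2):
  f_t(t,x)  = 12*x^4*cos(3*t/2)
  f_x(t,x)  = 32*x^3*sin(3*t/2)
  f_xx(t,x) = 96*x^2*sin(3*t/2)
Assemble drift = f_t + (1/2) f_xx = 12*x^2*(x^2*cos(3*t/2) + 4*sin(3*t/2)) and diffusion = f_x = 32*x^3*sin(3*t/2). Substituting x = B_t:
  d(8*B_t^4*sin(3*t/2)) = (12*B_t^2*(B_t^2*cos(3*t/2) + 4*sin(3*t/2))) dt + (32*B_t^3*sin(3*t/2)) dB_t.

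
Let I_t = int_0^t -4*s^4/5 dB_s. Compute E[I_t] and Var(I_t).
E[I_t] = 0; Var(I_t) = 16*t^9/225

The Itô integral of a deterministic integrand f(s) has mean 0 because each increment f(s) * (B_{s+ds} - B_s) has mean 0. By the Itô isometry:
  Var( int_0^t f(s) dB_s ) = E[ (int_0^t f(s) dB_s)^2 ] = int_0^t f(s)^2 ds.
Here f(s) = -4*s^4/5, so f(s)^2 = 16*s^8/25. Integrate:
  int_0^t (16*s^8/25) ds = 16*t^9/225.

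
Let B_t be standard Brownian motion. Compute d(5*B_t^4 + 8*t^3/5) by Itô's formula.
d(5*B_t^4 + 8*t^3/5) = (30*B_t^2 + 24*t^2/5) dt + (20*B_t^3) dB_t

Itô's formula for f(t, x): d f(t, B_t) = (f_t + (1/2) f_xx) dt + f_x dB_t. Compute partials of f(t, x) = 8*t^3/5 + 5*x^4:
  f_t(t,x)  = 24*t^2/5
  f_x(t,x)  = 20*x^3
  f_xx(t,x) = 60*x^2
Assemble drift = f_t + (1/2) f_xx = 24*t^2/5 + 30*x^2 and diffusion = f_x = 20*x^3. Substituting x = B_t:
  d(5*B_t^4 + 8*t^3/5) = (30*B_t^2 + 24*t^2/5) dt + (20*B_t^3) dB_t.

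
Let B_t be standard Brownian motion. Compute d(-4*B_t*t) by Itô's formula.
d(-4*B_t*t) = (-4*B_t) dt + (-4*t) dB_t

Itô's formula for f(t, x): d f(t, B_t) = (f_t + (1/2) f_xx) dt + f_x dB_t. Compute partials of f(t, x) = -4*t*x:
  f_t(t,x)  = -4*x
  f_x(t,x)  = -4*t
  f_xx(t,x) = 0
Assemble drift = f_t + (1/2) f_xx = -4*x and diffusion = f_x = -4*t. Substituting x = B_t:
  d(-4*B_t*t) = (-4*B_t) dt + (-4*t) dB_t.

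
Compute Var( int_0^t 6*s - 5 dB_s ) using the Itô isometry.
Var = t*(12*t^2 - 30*t + 25)

The Itô integral of a deterministic integrand f(s) has mean 0 because each increment f(s) * (B_{s+ds} - B_s) has mean 0. By the Itô isometry:
  Var( int_0^t f(s) dB_s ) = E[ (int_0^t f(s) dB_s)^2 ] = int_0^t f(s)^2 ds.
Here f(s) = 6*s - 5, so f(s)^2 = (6*s - 5)^2. Integrate:
  int_0^t ((6*s - 5)^2) ds = t*(12*t^2 - 30*t + 25).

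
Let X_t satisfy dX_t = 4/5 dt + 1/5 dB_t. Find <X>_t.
<X>_t = t/25

For an Itô process dX_t = a(t) dt + b(t) dB_t, the quadratic variation is <X>_t = int_0^t b(s)^2 ds (the drift term does not contribute). Here b(s) = 1/5, so
  b(s)^2 = 1/25.
Integrating from 0 to t:
  <X>_t = int_0^t (1/25) ds = t/25.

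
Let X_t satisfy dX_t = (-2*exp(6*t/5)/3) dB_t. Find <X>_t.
<X>_t = 5*exp(12*t/5)/27 - 5/27

For an Itô process dX_t = a(t) dt + b(t) dB_t, the quadratic variation is <X>_t = int_0^t b(s)^2 ds (the drift term does not contribute). Here b(s) = -2*exp(6*s/5)/3, so
  b(s)^2 = 4*exp(12*s/5)/9.
Integrating from 0 to t:
  <X>_t = int_0^t (4*exp(12*s/5)/9) ds = 5*exp(12*t/5)/27 - 5/27.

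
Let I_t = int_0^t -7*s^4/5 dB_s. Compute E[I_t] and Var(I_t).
E[I_t] = 0; Var(I_t) = 49*t^9/225

The Itô integral of a deterministic integrand f(s) has mean 0 because each increment f(s) * (B_{s+ds} - B_s) has mean 0. By the Itô isometry:
  Var( int_0^t f(s) dB_s ) = E[ (int_0^t f(s) dB_s)^2 ] = int_0^t f(s)^2 ds.
Here f(s) = -7*s^4/5, so f(s)^2 = 49*s^8/25. Integrate:
  int_0^t (49*s^8/25) ds = 49*t^9/225.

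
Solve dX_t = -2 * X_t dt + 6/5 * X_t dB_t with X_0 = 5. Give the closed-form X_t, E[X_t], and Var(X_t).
X_t = 5 * exp((-68/25) t + (6/5) B_t); E[X_t] = 5*exp(-2*t); Var(X_t) = (25*exp(36*t/25) - 25)*exp(-4*t)

For GBM dX = mu X dt + sigma X dB with X_0 = x_0, apply Itô to Y = log X: dY = (mu - sigma^2/2) dt + sigma dB, so Y_t = log(x_0) + (mu - sigma^2/2) t + sigma B_t and hence X_t = x_0 * exp((mu - sigma^2/2) t + sigma B_t).
With mu = -2, sigma = 6/5, x_0 = 5, this gives:
  X_t = 5 * exp((-68/25) * t + (6/5) * B_t).
Since sigma*B_t ~ Normal(0, sigma^2 t), E[exp(sigma*B_t)] = exp(sigma^2 t / 2); so E[X_t] = x_0 * exp((mu - sigma^2/2) t) * exp(sigma^2 t / 2) = x_0 * exp(mu t) = 5*exp(-2*t).
Var(X_t) = E[X_t^2] - (E[X_t])^2 = x_0^2 * exp(2 mu t) * (exp(sigma^2 t) - 1) = (25*exp(36*t/25) - 25)*exp(-4*t).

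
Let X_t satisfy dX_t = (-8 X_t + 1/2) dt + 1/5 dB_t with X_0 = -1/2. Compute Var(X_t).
Var(X_t) = 1/400 - exp(-16*t)/400

The variance V(t) = Var(X_t) satisfies V'(t) = 2 a V(t) + c^2 with V(0) = 0 (drift coefficient is linear in X, diffusion is constant). With a = -8, c = 1/5, the solution is
  V(t) = (c^2 / (2 a)) * (exp(2 a t) - 1)
       = ((1/5)^2 / (2*(-8))) * (exp((-16) t) - 1)
       = 1/400 - exp(-16*t)/400.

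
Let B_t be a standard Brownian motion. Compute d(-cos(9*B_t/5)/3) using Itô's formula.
d(-cos(9*B_t/5)/3) = (27*cos(9*B_t/5)/50) dt + (3*sin(9*B_t/5)/5) dB_t

Itô's formula for f(B_t) gives d f(B_t) = f'(B_t) dB_t + (1/2) f''(B_t) dt. Compute derivatives of f(x) = -cos(9*x/5)/3:
  f'(x)  = 3*sin(9*x/5)/5
  f''(x) = 27*cos(9*x/5)/25
Substitute x = B_t and multiply the f'' term by 1/2:
  drift     = (1/2) * (27*cos(9*x/5)/25) evaluated at B_t = 27*cos(9*B_t/5)/50
  diffusion = (3*sin(9*x/5)/5) evaluated at B_t = 3*sin(9*B_t/5)/5
Therefore d(-cos(9*B_t/5)/3) = (27*cos(9*B_t/5)/50) dt + (3*sin(9*B_t/5)/5) dB_t.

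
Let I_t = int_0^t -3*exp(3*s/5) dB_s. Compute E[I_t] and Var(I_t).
E[I_t] = 0; Var(I_t) = 15*exp(6*t/5)/2 - 15/2

The Itô integral of a deterministic integrand f(s) has mean 0 because each increment f(s) * (B_{s+ds} - B_s) has mean 0. By the Itô isometry:
  Var( int_0^t f(s) dB_s ) = E[ (int_0^t f(s) dB_s)^2 ] = int_0^t f(s)^2 ds.
Here f(s) = -3*exp(3*s/5), so f(s)^2 = 9*exp(6*s/5). Integrate:
  int_0^t (9*exp(6*s/5)) ds = 15*exp(6*t/5)/2 - 15/2.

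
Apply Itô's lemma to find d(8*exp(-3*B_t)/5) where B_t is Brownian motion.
d(8*exp(-3*B_t)/5) = (36*exp(-3*B_t)/5) dt + (-24*exp(-3*B_t)/5) dB_t

Itô's formula for f(B_t) gives d f(B_t) = f'(B_t) dB_t + (1/2) f''(B_t) dt. Compute derivatives of f(x) = 8*exp(-3*x)/5:
  f'(x)  = -24*exp(-3*x)/5
  f''(x) = 72*exp(-3*x)/5
Substitute x = B_t and multiply the f'' term by 1/2:
  drift     = (1/2) * (72*exp(-3*x)/5) evaluated at B_t = 36*exp(-3*B_t)/5
  diffusion = (-24*exp(-3*x)/5) evaluated at B_t = -24*exp(-3*B_t)/5
Therefore d(8*exp(-3*B_t)/5) = (36*exp(-3*B_t)/5) dt + (-24*exp(-3*B_t)/5) dB_t.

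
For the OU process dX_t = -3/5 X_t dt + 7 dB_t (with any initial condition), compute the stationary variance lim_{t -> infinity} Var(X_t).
lim Var(X_t) = 245/6

The OU SDE dX = -theta X dt + sigma dB admits the integrating factor exp(theta t): d(exp(theta t) X_t) = sigma exp(theta t) dB_t. Integrating from 0 to t gives X_t = x_0 * exp(-theta t) + sigma * int_0^t exp(-theta (t-s)) dB_s for any initial x_0. The Itô integral has variance (by the Itô isometry) sigma^2 * int_0^t exp(-2 theta (t - s)) ds = sigma^2 * (1 - exp(-2 theta t)) / (2 theta), independent of x_0.
With theta = 3/5, sigma = 7:
  Var(X_t) = (7)^2 * (1 - exp(-2*3/5 t)) / (2 * 3/5) = 245/6 - 245*exp(-6*t/5)/6.
As t -> infinity, exp(-2*3/5 t) -> 0, so the stationary variance is sigma^2 / (2 theta) = 245/6.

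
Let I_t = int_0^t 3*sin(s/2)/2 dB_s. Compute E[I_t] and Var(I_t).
E[I_t] = 0; Var(I_t) = 9*t/8 - 9*sin(t)/8

The Itô integral of a deterministic integrand f(s) has mean 0 because each increment f(s) * (B_{s+ds} - B_s) has mean 0. By the Itô isometry:
  Var( int_0^t f(s) dB_s ) = E[ (int_0^t f(s) dB_s)^2 ] = int_0^t f(s)^2 ds.
Here f(s) = 3*sin(s/2)/2, so f(s)^2 = 9*sin(s/2)^2/4. Integrate:
  int_0^t (9*sin(s/2)^2/4) ds = 9*t/8 - 9*sin(t)/8.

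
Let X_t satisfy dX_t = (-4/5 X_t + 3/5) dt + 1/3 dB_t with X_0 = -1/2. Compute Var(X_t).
Var(X_t) = 5/72 - 5*exp(-8*t/5)/72

The variance V(t) = Var(X_t) satisfies V'(t) = 2 a V(t) + c^2 with V(0) = 0 (drift coefficient is linear in X, diffusion is constant). With a = -4/5, c = 1/3, the solution is
  V(t) = (c^2 / (2 a)) * (exp(2 a t) - 1)
       = ((1/3)^2 / (2*(-4/5))) * (exp((-8/5) t) - 1)
       = 5/72 - 5*exp(-8*t/5)/72.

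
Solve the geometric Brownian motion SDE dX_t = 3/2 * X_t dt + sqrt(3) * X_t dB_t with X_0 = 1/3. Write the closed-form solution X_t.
X_t = 1/3 * exp((0) * t + (sqrt(3)) * B_t)

For GBM dX = mu X dt + sigma X dB with X_0 = x_0, apply Itô to Y = log X: dY = (mu - sigma^2/2) dt + sigma dB, so Y_t = log(x_0) + (mu - sigma^2/2) t + sigma B_t and hence X_t = x_0 * exp((mu - sigma^2/2) t + sigma B_t).
With mu = 3/2, sigma = sqrt(3), x_0 = 1/3, this gives:
  X_t = 1/3 * exp((0) * t + (sqrt(3)) * B_t).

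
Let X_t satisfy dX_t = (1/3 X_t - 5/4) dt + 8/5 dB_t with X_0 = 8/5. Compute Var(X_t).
Var(X_t) = 96*exp(2*t/3)/25 - 96/25

The variance V(t) = Var(X_t) satisfies V'(t) = 2 a V(t) + c^2 with V(0) = 0 (drift coefficient is linear in X, diffusion is constant). With a = 1/3, c = 8/5, the solution is
  V(t) = (c^2 / (2 a)) * (exp(2 a t) - 1)
       = ((8/5)^2 / (2*(1/3))) * (exp((2/3) t) - 1)
       = 96*exp(2*t/3)/25 - 96/25.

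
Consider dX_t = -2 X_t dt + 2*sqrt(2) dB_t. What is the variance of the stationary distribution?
lim Var(X_t) = 2

The OU SDE dX = -theta X dt + sigma dB admits the integrating factor exp(theta t): d(exp(theta t) X_t) = sigma exp(theta t) dB_t. Integrating from 0 to t gives X_t = x_0 * exp(-theta t) + sigma * int_0^t exp(-theta (t-s)) dB_s for any initial x_0. The Itô integral has variance (by the Itô isometry) sigma^2 * int_0^t exp(-2 theta (t - s)) ds = sigma^2 * (1 - exp(-2 theta t)) / (2 theta), independent of x_0.
With theta = 2, sigma = 2*sqrt(2):
  Var(X_t) = (2*sqrt(2))^2 * (1 - exp(-2*2 t)) / (2 * 2) = 2 - 2*exp(-4*t).
As t -> infinity, exp(-2*2 t) -> 0, so the stationary variance is sigma^2 / (2 theta) = 2.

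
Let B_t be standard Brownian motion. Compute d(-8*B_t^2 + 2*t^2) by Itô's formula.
d(-8*B_t^2 + 2*t^2) = (4*t - 8) dt + (-16*B_t) dB_t

Itô's formula for f(t, x): d f(t, B_t) = (f_t + (1/2) f_xx) dt + f_x dB_t. Compute partials of f(t, x) = 2*t^2 - 8*x^2:
  f_t(t,x)  = 4*t
  f_x(t,x)  = -16*x
  f_xx(t,x) = -16
Assemble drift = f_t + (1/2) f_xx = 4*t - 8 and diffusion = f_x = -16*x. Substituting x = B_t:
  d(-8*B_t^2 + 2*t^2) = (4*t - 8) dt + (-16*B_t) dB_t.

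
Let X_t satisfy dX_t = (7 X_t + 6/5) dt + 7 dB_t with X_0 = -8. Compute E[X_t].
E[X_t] = -274*exp(7*t)/35 - 6/35

Taking expectations and using E[dB_t] = 0, the mean m(t) = E[X_t] satisfies the ODE m'(t) = a m(t) + b with m(0) = x_0. With a = 7, b = 6/5, x_0 = -8, the solution is
  m(t) = x_0 * exp(a t) + (b/a) * (exp(a t) - 1)
       = (-8) * exp(7 t) + ((6/5)/7) * (exp(7 t) - 1)
       = -274*exp(7*t)/35 - 6/35.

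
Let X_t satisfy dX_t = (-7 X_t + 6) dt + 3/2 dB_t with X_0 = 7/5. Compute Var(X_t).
Var(X_t) = 9/56 - 9*exp(-14*t)/56

The variance V(t) = Var(X_t) satisfies V'(t) = 2 a V(t) + c^2 with V(0) = 0 (drift coefficient is linear in X, diffusion is constant). With a = -7, c = 3/2, the solution is
  V(t) = (c^2 / (2 a)) * (exp(2 a t) - 1)
       = ((3/2)^2 / (2*(-7))) * (exp((-14) t) - 1)
       = 9/56 - 9*exp(-14*t)/56.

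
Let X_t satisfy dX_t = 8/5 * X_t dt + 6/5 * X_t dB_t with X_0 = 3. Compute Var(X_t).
Var(X_t) = 9*(exp(36*t/25) - 1)*exp(16*t/5)

For GBM dX = mu X dt + sigma X dB with X_0 = x_0, apply Itô to Y = log X: dY = (mu - sigma^2/2) dt + sigma dB, so Y_t = log(x_0) + (mu - sigma^2/2) t + sigma B_t and hence X_t = x_0 * exp((mu - sigma^2/2) t + sigma B_t).
With mu = 8/5, sigma = 6/5, x_0 = 3, this gives:
  X_t = 3 * exp((22/25) * t + (6/5) * B_t).
Since sigma*B_t ~ Normal(0, sigma^2 t), E[exp(sigma*B_t)] = exp(sigma^2 t / 2); so E[X_t] = x_0 * exp((mu - sigma^2/2) t) * exp(sigma^2 t / 2) = x_0 * exp(mu t) = 3*exp(8*t/5).
Var(X_t) = E[X_t^2] - (E[X_t])^2 = x_0^2 * exp(2 mu t) * (exp(sigma^2 t) - 1) = 9*(exp(36*t/25) - 1)*exp(16*t/5).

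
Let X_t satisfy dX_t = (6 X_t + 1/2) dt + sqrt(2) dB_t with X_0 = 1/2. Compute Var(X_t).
Var(X_t) = exp(12*t)/6 - 1/6

The variance V(t) = Var(X_t) satisfies V'(t) = 2 a V(t) + c^2 with V(0) = 0 (drift coefficient is linear in X, diffusion is constant). With a = 6, c = sqrt(2), the solution is
  V(t) = (c^2 / (2 a)) * (exp(2 a t) - 1)
       = (sqrt(2)^2 / (2*6)) * (exp(12 t) - 1)
       = exp(12*t)/6 - 1/6.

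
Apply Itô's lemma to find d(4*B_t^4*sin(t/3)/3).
d(4*B_t^4*sin(t/3)/3) = (4*B_t^2*(B_t^2*cos(t/3) + 18*sin(t/3))/9) dt + (16*B_t^3*sin(t/3)/3) dB_t

Itô's formula for f(t, x): d f(t, B_t) = (f_t + (1/2) f_xx) dt + f_x dB_t. Compute partials of f(t, x) = 4*x^4*sin(t/3)/3:
  f_t(t,x)  = 4*x^4*cos(t/3)/9
  f_x(t,x)  = 16*x^3*sin(t/3)/3
  f_xx(t,x) = 16*x^2*sin(t/3)
Assemble drift = f_t + (1/2) f_xx = 4*x^2*(x^2*cos(t/3) + 18*sin(t/3))/9 and diffusion = f_x = 16*x^3*sin(t/3)/3. Substituting x = B_t:
  d(4*B_t^4*sin(t/3)/3) = (4*B_t^2*(B_t^2*cos(t/3) + 18*sin(t/3))/9) dt + (16*B_t^3*sin(t/3)/3) dB_t.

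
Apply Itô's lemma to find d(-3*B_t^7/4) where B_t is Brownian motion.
d(-3*B_t^7/4) = (-63*B_t^5/4) dt + (-21*B_t^6/4) dB_t

Itô's formula for f(B_t) gives d f(B_t) = f'(B_t) dB_t + (1/2) f''(B_t) dt. Compute derivatives of f(x) = -3*x^7/4:
  f'(x)  = -21*x^6/4
  f''(x) = -63*x^5/2
Substitute x = B_t and multiply the f'' term by 1/2:
  drift     = (1/2) * (-63*x^5/2) evaluated at B_t = -63*B_t^5/4
  diffusion = (-21*x^6/4) evaluated at B_t = -21*B_t^6/4
Therefore d(-3*B_t^7/4) = (-63*B_t^5/4) dt + (-21*B_t^6/4) dB_t.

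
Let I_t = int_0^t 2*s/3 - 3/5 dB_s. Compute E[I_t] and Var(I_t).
E[I_t] = 0; Var(I_t) = t*(100*t^2 - 270*t + 243)/675

The Itô integral of a deterministic integrand f(s) has mean 0 because each increment f(s) * (B_{s+ds} - B_s) has mean 0. By the Itô isometry:
  Var( int_0^t f(s) dB_s ) = E[ (int_0^t f(s) dB_s)^2 ] = int_0^t f(s)^2 ds.
Here f(s) = 2*s/3 - 3/5, so f(s)^2 = (10*s - 9)^2/225. Integrate:
  int_0^t ((10*s - 9)^2/225) ds = t*(100*t^2 - 270*t + 243)/675.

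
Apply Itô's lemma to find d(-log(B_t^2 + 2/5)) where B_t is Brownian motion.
d(-log(B_t^2 + 2/5)) = (5*(5*B_t^2 - 2)/(5*B_t^2 + 2)^2) dt + (-10*B_t/(5*B_t^2 + 2)) dB_t

Itô's formula for f(B_t) gives d f(B_t) = f'(B_t) dB_t + (1/2) f''(B_t) dt. Compute derivatives of f(x) = -log(x^2 + 2/5):
  f'(x)  = -10*x/(5*x^2 + 2)
  f''(x) = 10*(5*x^2 - 2)/(5*x^2 + 2)^2
Substitute x = B_t and multiply the f'' term by 1/2:
  drift     = (1/2) * (10*(5*x^2 - 2)/(5*x^2 + 2)^2) evaluated at B_t = 5*(5*B_t^2 - 2)/(5*B_t^2 + 2)^2
  diffusion = (-10*x/(5*x^2 + 2)) evaluated at B_t = -10*B_t/(5*B_t^2 + 2)
Therefore d(-log(B_t^2 + 2/5)) = (5*(5*B_t^2 - 2)/(5*B_t^2 + 2)^2) dt + (-10*B_t/(5*B_t^2 + 2)) dB_t.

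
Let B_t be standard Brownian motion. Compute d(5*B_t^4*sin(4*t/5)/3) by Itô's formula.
d(5*B_t^4*sin(4*t/5)/3) = (B_t^2*(4*B_t^2*cos(4*t/5)/3 + 10*sin(4*t/5))) dt + (20*B_t^3*sin(4*t/5)/3) dB_t

Itô's formula for f(t, x): d f(t, B_t) = (f_t + (1/2) f_xx) dt + f_x dB_t. Compute partials of f(t, x) = 5*x^4*sin(4*t/5)/3:
  f_t(t,x)  = 4*x^4*cos(4*t/5)/3
  f_x(t,x)  = 20*x^3*sin(4*t/5)/3
  f_xx(t,x) = 20*x^2*sin(4*t/5)
Assemble drift = f_t + (1/2) f_xx = x^2*(4*x^2*cos(4*t/5)/3 + 10*sin(4*t/5)) and diffusion = f_x = 20*x^3*sin(4*t/5)/3. Substituting x = B_t:
  d(5*B_t^4*sin(4*t/5)/3) = (B_t^2*(4*B_t^2*cos(4*t/5)/3 + 10*sin(4*t/5))) dt + (20*B_t^3*sin(4*t/5)/3) dB_t.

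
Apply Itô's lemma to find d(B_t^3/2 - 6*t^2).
d(B_t^3/2 - 6*t^2) = (3*B_t/2 - 12*t) dt + (3*B_t^2/2) dB_t

Itô's formula for f(t, x): d f(t, B_t) = (f_t + (1/2) f_xx) dt + f_x dB_t. Compute partials of f(t, x) = -6*t^2 + x^3/2:
  f_t(t,x)  = -12*t
  f_x(t,x)  = 3*x^2/2
  f_xx(t,x) = 3*x
Assemble drift = f_t + (1/2) f_xx = -12*t + 3*x/2 and diffusion = f_x = 3*x^2/2. Substituting x = B_t:
  d(B_t^3/2 - 6*t^2) = (3*B_t/2 - 12*t) dt + (3*B_t^2/2) dB_t.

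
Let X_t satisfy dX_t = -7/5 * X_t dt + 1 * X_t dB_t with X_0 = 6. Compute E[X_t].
E[X_t] = 6*exp(-7*t/5)

For GBM dX = mu X dt + sigma X dB with X_0 = x_0, apply Itô to Y = log X: dY = (mu - sigma^2/2) dt + sigma dB, so Y_t = log(x_0) + (mu - sigma^2/2) t + sigma B_t and hence X_t = x_0 * exp((mu - sigma^2/2) t + sigma B_t).
With mu = -7/5, sigma = 1, x_0 = 6, this gives:
  X_t = 6 * exp((-19/10) * t + (1) * B_t).
Since sigma*B_t ~ Normal(0, sigma^2 t), E[exp(sigma*B_t)] = exp(sigma^2 t / 2); so E[X_t] = x_0 * exp((mu - sigma^2/2) t) * exp(sigma^2 t / 2) = x_0 * exp(mu t) = 6*exp(-7*t/5).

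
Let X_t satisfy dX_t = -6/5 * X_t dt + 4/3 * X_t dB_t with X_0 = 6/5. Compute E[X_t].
E[X_t] = 6*exp(-6*t/5)/5

For GBM dX = mu X dt + sigma X dB with X_0 = x_0, apply Itô to Y = log X: dY = (mu - sigma^2/2) dt + sigma dB, so Y_t = log(x_0) + (mu - sigma^2/2) t + sigma B_t and hence X_t = x_0 * exp((mu - sigma^2/2) t + sigma B_t).
With mu = -6/5, sigma = 4/3, x_0 = 6/5, this gives:
  X_t = 6/5 * exp((-94/45) * t + (4/3) * B_t).
Since sigma*B_t ~ Normal(0, sigma^2 t), E[exp(sigma*B_t)] = exp(sigma^2 t / 2); so E[X_t] = x_0 * exp((mu - sigma^2/2) t) * exp(sigma^2 t / 2) = x_0 * exp(mu t) = 6*exp(-6*t/5)/5.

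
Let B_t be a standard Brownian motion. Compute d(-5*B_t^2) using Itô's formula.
d(-5*B_t^2) = (-5) dt + (-10*B_t) dB_t

Itô's formula for f(B_t) gives d f(B_t) = f'(B_t) dB_t + (1/2) f''(B_t) dt. Compute derivatives of f(x) = -5*x^2:
  f'(x)  = -10*x
  f''(x) = -10
Substitute x = B_t and multiply the f'' term by 1/2:
  drift     = (1/2) * (-10) evaluated at B_t = -5
  diffusion = (-10*x) evaluated at B_t = -10*B_t
Therefore d(-5*B_t^2) = (-5) dt + (-10*B_t) dB_t.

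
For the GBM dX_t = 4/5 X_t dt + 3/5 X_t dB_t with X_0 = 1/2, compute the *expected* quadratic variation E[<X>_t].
E[<X>_t] = 9*exp(49*t/25)/196 - 9/196

<X>_t = int_0^t ((3/5) * X_s)^2 ds. Taking expectation inside the integral: E[<X>_t] = (3/5)^2 * int_0^t E[X_s^2] ds. For GBM, E[X_s^2] = x_0^2 * exp((2 mu + sigma^2) s). Integrating:
  E[<X>_t] = (3/5)^2 * (1/2)^2 * (exp((2*(4/5) + (3/5)^2) t) - 1) / (2*(4/5) + (3/5)^2)
           = (3/5)^2 * (1/2)^2 * (exp((49/25) t) - 1) / (49/25) = 9*exp(49*t/25)/196 - 9/196.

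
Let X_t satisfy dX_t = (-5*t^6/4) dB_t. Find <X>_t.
<X>_t = 25*t^13/208

For an Itô process dX_t = a(t) dt + b(t) dB_t, the quadratic variation is <X>_t = int_0^t b(s)^2 ds (the drift term does not contribute). Here b(s) = -5*s^6/4, so
  b(s)^2 = 25*s^12/16.
Integrating from 0 to t:
  <X>_t = int_0^t (25*s^12/16) ds = 25*t^13/208.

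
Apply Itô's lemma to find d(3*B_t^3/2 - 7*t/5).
d(3*B_t^3/2 - 7*t/5) = (9*B_t/2 - 7/5) dt + (9*B_t^2/2) dB_t

Itô's formula for f(t, x): d f(t, B_t) = (f_t + (1/2) f_xx) dt + f_x dB_t. Compute partials of f(t, x) = -7*t/5 + 3*x^3/2:
  f_t(t,x)  = -7/5
  f_x(t,x)  = 9*x^2/2
  f_xx(t,x) = 9*x
Assemble drift = f_t + (1/2) f_xx = 9*x/2 - 7/5 and diffusion = f_x = 9*x^2/2. Substituting x = B_t:
  d(3*B_t^3/2 - 7*t/5) = (9*B_t/2 - 7/5) dt + (9*B_t^2/2) dB_t.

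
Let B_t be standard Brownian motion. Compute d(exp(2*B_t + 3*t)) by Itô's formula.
d(exp(2*B_t + 3*t)) = (5*exp(2*B_t + 3*t)) dt + (2*exp(2*B_t + 3*t)) dB_t

Itô's formula for f(t, x): d f(t, B_t) = (f_t + (1/2) f_xx) dt + f_x dB_t. Compute partials of f(t, x) = exp(3*t + 2*x):
  f_t(t,x)  = 3*exp(3*t + 2*x)
  f_x(t,x)  = 2*exp(3*t + 2*x)
  f_xx(t,x) = 4*exp(3*t + 2*x)
Assemble drift = f_t + (1/2) f_xx = 5*exp(3*t + 2*x) and diffusion = f_x = 2*exp(3*t + 2*x). Substituting x = B_t:
  d(exp(2*B_t + 3*t)) = (5*exp(2*B_t + 3*t)) dt + (2*exp(2*B_t + 3*t)) dB_t.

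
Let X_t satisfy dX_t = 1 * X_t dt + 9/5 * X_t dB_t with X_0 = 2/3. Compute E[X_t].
E[X_t] = 2*exp(t)/3

For GBM dX = mu X dt + sigma X dB with X_0 = x_0, apply Itô to Y = log X: dY = (mu - sigma^2/2) dt + sigma dB, so Y_t = log(x_0) + (mu - sigma^2/2) t + sigma B_t and hence X_t = x_0 * exp((mu - sigma^2/2) t + sigma B_t).
With mu = 1, sigma = 9/5, x_0 = 2/3, this gives:
  X_t = 2/3 * exp((-31/50) * t + (9/5) * B_t).
Since sigma*B_t ~ Normal(0, sigma^2 t), E[exp(sigma*B_t)] = exp(sigma^2 t / 2); so E[X_t] = x_0 * exp((mu - sigma^2/2) t) * exp(sigma^2 t / 2) = x_0 * exp(mu t) = 2*exp(t)/3.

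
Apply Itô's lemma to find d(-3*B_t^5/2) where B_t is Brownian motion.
d(-3*B_t^5/2) = (-15*B_t^3) dt + (-15*B_t^4/2) dB_t

Itô's formula for f(B_t) gives d f(B_t) = f'(B_t) dB_t + (1/2) f''(B_t) dt. Compute derivatives of f(x) = -3*x^5/2:
  f'(x)  = -15*x^4/2
  f''(x) = -30*x^3
Substitute x = B_t and multiply the f'' term by 1/2:
  drift     = (1/2) * (-30*x^3) evaluated at B_t = -15*B_t^3
  diffusion = (-15*x^4/2) evaluated at B_t = -15*B_t^4/2
Therefore d(-3*B_t^5/2) = (-15*B_t^3) dt + (-15*B_t^4/2) dB_t.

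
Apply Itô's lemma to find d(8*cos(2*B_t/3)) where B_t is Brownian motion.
d(8*cos(2*B_t/3)) = (-16*cos(2*B_t/3)/9) dt + (-16*sin(2*B_t/3)/3) dB_t

Itô's formula for f(B_t) gives d f(B_t) = f'(B_t) dB_t + (1/2) f''(B_t) dt. Compute derivatives of f(x) = 8*cos(2*x/3):
  f'(x)  = -16*sin(2*x/3)/3
  f''(x) = -32*cos(2*x/3)/9
Substitute x = B_t and multiply the f'' term by 1/2:
  drift     = (1/2) * (-32*cos(2*x/3)/9) evaluated at B_t = -16*cos(2*B_t/3)/9
  diffusion = (-16*sin(2*x/3)/3) evaluated at B_t = -16*sin(2*B_t/3)/3
Therefore d(8*cos(2*B_t/3)) = (-16*cos(2*B_t/3)/9) dt + (-16*sin(2*B_t/3)/3) dB_t.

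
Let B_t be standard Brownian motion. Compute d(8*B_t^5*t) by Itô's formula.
d(8*B_t^5*t) = (8*B_t^3*(B_t^2 + 10*t)) dt + (40*B_t^4*t) dB_t

Itô's formula for f(t, x): d f(t, B_t) = (f_t + (1/2) f_xx) dt + f_x dB_t. Compute partials of f(t, x) = 8*t*x^5:
  f_t(t,x)  = 8*x^5
  f_x(t,x)  = 40*t*x^4
  f_xx(t,x) = 160*t*x^3
Assemble drift = f_t + (1/2) f_xx = 8*x^3*(10*t + x^2) and diffusion = f_x = 40*t*x^4. Substituting x = B_t:
  d(8*B_t^5*t) = (8*B_t^3*(B_t^2 + 10*t)) dt + (40*B_t^4*t) dB_t.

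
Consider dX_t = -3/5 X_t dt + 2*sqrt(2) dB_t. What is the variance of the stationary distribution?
lim Var(X_t) = 20/3

The OU SDE dX = -theta X dt + sigma dB admits the integrating factor exp(theta t): d(exp(theta t) X_t) = sigma exp(theta t) dB_t. Integrating from 0 to t gives X_t = x_0 * exp(-theta t) + sigma * int_0^t exp(-theta (t-s)) dB_s for any initial x_0. The Itô integral has variance (by the Itô isometry) sigma^2 * int_0^t exp(-2 theta (t - s)) ds = sigma^2 * (1 - exp(-2 theta t)) / (2 theta), independent of x_0.
With theta = 3/5, sigma = 2*sqrt(2):
  Var(X_t) = (2*sqrt(2))^2 * (1 - exp(-2*3/5 t)) / (2 * 3/5) = 20/3 - 20*exp(-6*t/5)/3.
As t -> infinity, exp(-2*3/5 t) -> 0, so the stationary variance is sigma^2 / (2 theta) = 20/3.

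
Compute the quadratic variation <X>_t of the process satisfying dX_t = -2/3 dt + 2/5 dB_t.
<X>_t = 4*t/25

For an Itô process dX_t = a(t) dt + b(t) dB_t, the quadratic variation is <X>_t = int_0^t b(s)^2 ds (the drift term does not contribute). Here b(s) = 2/5, so
  b(s)^2 = 4/25.
Integrating from 0 to t:
  <X>_t = int_0^t (4/25) ds = 4*t/25.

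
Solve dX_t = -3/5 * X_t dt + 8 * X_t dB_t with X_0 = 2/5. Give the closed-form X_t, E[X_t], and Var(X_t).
X_t = 2/5 * exp((-163/5) t + (8) B_t); E[X_t] = 2*exp(-3*t/5)/5; Var(X_t) = (4*exp(64*t) - 4)*exp(-6*t/5)/25

For GBM dX = mu X dt + sigma X dB with X_0 = x_0, apply Itô to Y = log X: dY = (mu - sigma^2/2) dt + sigma dB, so Y_t = log(x_0) + (mu - sigma^2/2) t + sigma B_t and hence X_t = x_0 * exp((mu - sigma^2/2) t + sigma B_t).
With mu = -3/5, sigma = 8, x_0 = 2/5, this gives:
  X_t = 2/5 * exp((-163/5) * t + (8) * B_t).
Since sigma*B_t ~ Normal(0, sigma^2 t), E[exp(sigma*B_t)] = exp(sigma^2 t / 2); so E[X_t] = x_0 * exp((mu - sigma^2/2) t) * exp(sigma^2 t / 2) = x_0 * exp(mu t) = 2*exp(-3*t/5)/5.
Var(X_t) = E[X_t^2] - (E[X_t])^2 = x_0^2 * exp(2 mu t) * (exp(sigma^2 t) - 1) = (4*exp(64*t) - 4)*exp(-6*t/5)/25.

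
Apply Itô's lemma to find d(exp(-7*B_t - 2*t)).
d(exp(-7*B_t - 2*t)) = (45*exp(-7*B_t - 2*t)/2) dt + (-7*exp(-7*B_t - 2*t)) dB_t

Itô's formula for f(t, x): d f(t, B_t) = (f_t + (1/2) f_xx) dt + f_x dB_t. Compute partials of f(t, x) = exp(-2*t - 7*x):
  f_t(t,x)  = -2*exp(-2*t - 7*x)
  f_x(t,x)  = -7*exp(-2*t - 7*x)
  f_xx(t,x) = 49*exp(-2*t - 7*x)
Assemble drift = f_t + (1/2) f_xx = 45*exp(-2*t - 7*x)/2 and diffusion = f_x = -7*exp(-2*t - 7*x). Substituting x = B_t:
  d(exp(-7*B_t - 2*t)) = (45*exp(-7*B_t - 2*t)/2) dt + (-7*exp(-7*B_t - 2*t)) dB_t.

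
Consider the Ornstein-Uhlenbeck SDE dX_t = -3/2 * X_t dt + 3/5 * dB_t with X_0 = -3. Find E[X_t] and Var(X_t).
E[X_t] = -3*exp(-3*t/2); Var(X_t) = 3/25 - 3*exp(-3*t)/25

The OU SDE dX = -theta X dt + sigma dB admits the integrating factor exp(theta t): d(exp(theta t) X_t) = sigma exp(theta t) dB_t. Integrating from 0 to t:
  X_t = x_0 * exp(-theta t) + sigma * int_0^t exp(-theta (t-s)) dB_s.
The Itô integral has mean 0 and (by the Itô isometry) variance sigma^2 * int_0^t exp(-2 theta (t - s)) ds = sigma^2 * (1 - exp(-2 theta t)) / (2 theta).
With theta = 3/2, sigma = 3/5, x_0 = -3:
  E[X_t] = -3 * exp(-3/2 t) = -3*exp(-3*t/2)
  Var(X_t) = (3/5)^2 * (1 - exp(-2*3/2 t)) / (2 * 3/2) = 3/25 - 3*exp(-3*t)/25.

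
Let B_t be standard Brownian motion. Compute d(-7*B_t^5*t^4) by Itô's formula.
d(-7*B_t^5*t^4) = (B_t^3*t^3*(-28*B_t^2 - 70*t)) dt + (-35*B_t^4*t^4) dB_t

Itô's formula for f(t, x): d f(t, B_t) = (f_t + (1/2) f_xx) dt + f_x dB_t. Compute partials of f(t, x) = -7*t^4*x^5:
  f_t(t,x)  = -28*t^3*x^5
  f_x(t,x)  = -35*t^4*x^4
  f_xx(t,x) = -140*t^4*x^3
Assemble drift = f_t + (1/2) f_xx = t^3*x^3*(-70*t - 28*x^2) and diffusion = f_x = -35*t^4*x^4. Substituting x = B_t:
  d(-7*B_t^5*t^4) = (B_t^3*t^3*(-28*B_t^2 - 70*t)) dt + (-35*B_t^4*t^4) dB_t.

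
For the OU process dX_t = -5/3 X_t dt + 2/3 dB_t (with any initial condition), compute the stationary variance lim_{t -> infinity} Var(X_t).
lim Var(X_t) = 2/15

The OU SDE dX = -theta X dt + sigma dB admits the integrating factor exp(theta t): d(exp(theta t) X_t) = sigma exp(theta t) dB_t. Integrating from 0 to t gives X_t = x_0 * exp(-theta t) + sigma * int_0^t exp(-theta (t-s)) dB_s for any initial x_0. The Itô integral has variance (by the Itô isometry) sigma^2 * int_0^t exp(-2 theta (t - s)) ds = sigma^2 * (1 - exp(-2 theta t)) / (2 theta), independent of x_0.
With theta = 5/3, sigma = 2/3:
  Var(X_t) = (2/3)^2 * (1 - exp(-2*5/3 t)) / (2 * 5/3) = 2/15 - 2*exp(-10*t/3)/15.
As t -> infinity, exp(-2*5/3 t) -> 0, so the stationary variance is sigma^2 / (2 theta) = 2/15.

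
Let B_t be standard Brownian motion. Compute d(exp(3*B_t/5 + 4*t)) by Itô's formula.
d(exp(3*B_t/5 + 4*t)) = (209*exp(3*B_t/5 + 4*t)/50) dt + (3*exp(3*B_t/5 + 4*t)/5) dB_t

Itô's formula for f(t, x): d f(t, B_t) = (f_t + (1/2) f_xx) dt + f_x dB_t. Compute partials of f(t, x) = exp(4*t + 3*x/5):
  f_t(t,x)  = 4*exp(4*t + 3*x/5)
  f_x(t,x)  = 3*exp(4*t + 3*x/5)/5
  f_xx(t,x) = 9*exp(4*t + 3*x/5)/25
Assemble drift = f_t + (1/2) f_xx = 209*exp(4*t + 3*x/5)/50 and diffusion = f_x = 3*exp(4*t + 3*x/5)/5. Substituting x = B_t:
  d(exp(3*B_t/5 + 4*t)) = (209*exp(3*B_t/5 + 4*t)/50) dt + (3*exp(3*B_t/5 + 4*t)/5) dB_t.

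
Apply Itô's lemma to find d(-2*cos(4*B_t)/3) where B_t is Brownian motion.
d(-2*cos(4*B_t)/3) = (16*cos(4*B_t)/3) dt + (8*sin(4*B_t)/3) dB_t

Itô's formula for f(B_t) gives d f(B_t) = f'(B_t) dB_t + (1/2) f''(B_t) dt. Compute derivatives of f(x) = -2*cos(4*x)/3:
  f'(x)  = 8*sin(4*x)/3
  f''(x) = 32*cos(4*x)/3
Substitute x = B_t and multiply the f'' term by 1/2:
  drift     = (1/2) * (32*cos(4*x)/3) evaluated at B_t = 16*cos(4*B_t)/3
  diffusion = (8*sin(4*x)/3) evaluated at B_t = 8*sin(4*B_t)/3
Therefore d(-2*cos(4*B_t)/3) = (16*cos(4*B_t)/3) dt + (8*sin(4*B_t)/3) dB_t.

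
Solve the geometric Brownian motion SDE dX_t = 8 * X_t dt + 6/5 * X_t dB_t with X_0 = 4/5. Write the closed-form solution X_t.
X_t = 4/5 * exp((182/25) * t + (6/5) * B_t)

For GBM dX = mu X dt + sigma X dB with X_0 = x_0, apply Itô to Y = log X: dY = (mu - sigma^2/2) dt + sigma dB, so Y_t = log(x_0) + (mu - sigma^2/2) t + sigma B_t and hence X_t = x_0 * exp((mu - sigma^2/2) t + sigma B_t).
With mu = 8, sigma = 6/5, x_0 = 4/5, this gives:
  X_t = 4/5 * exp((182/25) * t + (6/5) * B_t).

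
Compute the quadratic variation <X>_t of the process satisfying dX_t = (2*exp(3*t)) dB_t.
<X>_t = 2*exp(6*t)/3 - 2/3

For an Itô process dX_t = a(t) dt + b(t) dB_t, the quadratic variation is <X>_t = int_0^t b(s)^2 ds (the drift term does not contribute). Here b(s) = 2*exp(3*s), so
  b(s)^2 = 4*exp(6*s).
Integrating from 0 to t:
  <X>_t = int_0^t (4*exp(6*s)) ds = 2*exp(6*t)/3 - 2/3.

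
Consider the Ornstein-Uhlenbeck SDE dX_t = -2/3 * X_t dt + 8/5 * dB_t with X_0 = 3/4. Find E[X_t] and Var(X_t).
E[X_t] = 3*exp(-2*t/3)/4; Var(X_t) = 48/25 - 48*exp(-4*t/3)/25

The OU SDE dX = -theta X dt + sigma dB admits the integrating factor exp(theta t): d(exp(theta t) X_t) = sigma exp(theta t) dB_t. Integrating from 0 to t:
  X_t = x_0 * exp(-theta t) + sigma * int_0^t exp(-theta (t-s)) dB_s.
The Itô integral has mean 0 and (by the Itô isometry) variance sigma^2 * int_0^t exp(-2 theta (t - s)) ds = sigma^2 * (1 - exp(-2 theta t)) / (2 theta).
With theta = 2/3, sigma = 8/5, x_0 = 3/4:
  E[X_t] = 3/4 * exp(-2/3 t) = 3*exp(-2*t/3)/4
  Var(X_t) = (8/5)^2 * (1 - exp(-2*2/3 t)) / (2 * 2/3) = 48/25 - 48*exp(-4*t/3)/25.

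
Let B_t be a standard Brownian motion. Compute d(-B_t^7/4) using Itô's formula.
d(-B_t^7/4) = (-21*B_t^5/4) dt + (-7*B_t^6/4) dB_t

Itô's formula for f(B_t) gives d f(B_t) = f'(B_t) dB_t + (1/2) f''(B_t) dt. Compute derivatives of f(x) = -x^7/4:
  f'(x)  = -7*x^6/4
  f''(x) = -21*x^5/2
Substitute x = B_t and multiply the f'' term by 1/2:
  drift     = (1/2) * (-21*x^5/2) evaluated at B_t = -21*B_t^5/4
  diffusion = (-7*x^6/4) evaluated at B_t = -7*B_t^6/4
Therefore d(-B_t^7/4) = (-21*B_t^5/4) dt + (-7*B_t^6/4) dB_t.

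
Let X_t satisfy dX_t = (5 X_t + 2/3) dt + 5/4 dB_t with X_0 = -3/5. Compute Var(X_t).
Var(X_t) = 5*exp(10*t)/32 - 5/32

The variance V(t) = Var(X_t) satisfies V'(t) = 2 a V(t) + c^2 with V(0) = 0 (drift coefficient is linear in X, diffusion is constant). With a = 5, c = 5/4, the solution is
  V(t) = (c^2 / (2 a)) * (exp(2 a t) - 1)
       = ((5/4)^2 / (2*5)) * (exp(10 t) - 1)
       = 5*exp(10*t)/32 - 5/32.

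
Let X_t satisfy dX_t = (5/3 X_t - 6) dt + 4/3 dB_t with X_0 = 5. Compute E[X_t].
E[X_t] = 7*exp(5*t/3)/5 + 18/5

Taking expectations and using E[dB_t] = 0, the mean m(t) = E[X_t] satisfies the ODE m'(t) = a m(t) + b with m(0) = x_0. With a = 5/3, b = -6, x_0 = 5, the solution is
  m(t) = x_0 * exp(a t) + (b/a) * (exp(a t) - 1)
       = 5 * exp((5/3) t) + ((-6)/(5/3)) * (exp((5/3) t) - 1)
       = 7*exp(5*t/3)/5 + 18/5.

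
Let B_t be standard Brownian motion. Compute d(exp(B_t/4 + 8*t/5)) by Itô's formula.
d(exp(B_t/4 + 8*t/5)) = (261*exp(B_t/4 + 8*t/5)/160) dt + (exp(B_t/4 + 8*t/5)/4) dB_t

Itô's formula for f(t, x): d f(t, B_t) = (f_t + (1/2) f_xx) dt + f_x dB_t. Compute partials of f(t, x) = exp(8*t/5 + x/4):
  f_t(t,x)  = 8*exp(8*t/5 + x/4)/5
  f_x(t,x)  = exp(8*t/5 + x/4)/4
  f_xx(t,x) = exp(8*t/5 + x/4)/16
Assemble drift = f_t + (1/2) f_xx = 261*exp(8*t/5 + x/4)/160 and diffusion = f_x = exp(8*t/5 + x/4)/4. Substituting x = B_t:
  d(exp(B_t/4 + 8*t/5)) = (261*exp(B_t/4 + 8*t/5)/160) dt + (exp(B_t/4 + 8*t/5)/4) dB_t.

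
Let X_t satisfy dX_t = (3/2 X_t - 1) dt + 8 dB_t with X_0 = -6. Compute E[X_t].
E[X_t] = 2/3 - 20*exp(3*t/2)/3

Taking expectations and using E[dB_t] = 0, the mean m(t) = E[X_t] satisfies the ODE m'(t) = a m(t) + b with m(0) = x_0. With a = 3/2, b = -1, x_0 = -6, the solution is
  m(t) = x_0 * exp(a t) + (b/a) * (exp(a t) - 1)
       = (-6) * exp((3/2) t) + ((-1)/(3/2)) * (exp((3/2) t) - 1)
       = 2/3 - 20*exp(3*t/2)/3.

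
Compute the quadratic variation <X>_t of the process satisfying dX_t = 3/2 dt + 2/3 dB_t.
<X>_t = 4*t/9

For an Itô process dX_t = a(t) dt + b(t) dB_t, the quadratic variation is <X>_t = int_0^t b(s)^2 ds (the drift term does not contribute). Here b(s) = 2/3, so
  b(s)^2 = 4/9.
Integrating from 0 to t:
  <X>_t = int_0^t (4/9) ds = 4*t/9.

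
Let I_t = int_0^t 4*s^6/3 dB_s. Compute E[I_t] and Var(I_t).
E[I_t] = 0; Var(I_t) = 16*t^13/117

The Itô integral of a deterministic integrand f(s) has mean 0 because each increment f(s) * (B_{s+ds} - B_s) has mean 0. By the Itô isometry:
  Var( int_0^t f(s) dB_s ) = E[ (int_0^t f(s) dB_s)^2 ] = int_0^t f(s)^2 ds.
Here f(s) = 4*s^6/3, so f(s)^2 = 16*s^12/9. Integrate:
  int_0^t (16*s^12/9) ds = 16*t^13/117.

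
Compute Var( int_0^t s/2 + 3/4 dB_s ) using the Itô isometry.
Var = t*(4*t^2 + 18*t + 27)/48

The Itô integral of a deterministic integrand f(s) has mean 0 because each increment f(s) * (B_{s+ds} - B_s) has mean 0. By the Itô isometry:
  Var( int_0^t f(s) dB_s ) = E[ (int_0^t f(s) dB_s)^2 ] = int_0^t f(s)^2 ds.
Here f(s) = s/2 + 3/4, so f(s)^2 = (2*s + 3)^2/16. Integrate:
  int_0^t ((2*s + 3)^2/16) ds = t*(4*t^2 + 18*t + 27)/48.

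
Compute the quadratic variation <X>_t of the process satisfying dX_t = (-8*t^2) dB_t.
<X>_t = 64*t^5/5

For an Itô process dX_t = a(t) dt + b(t) dB_t, the quadratic variation is <X>_t = int_0^t b(s)^2 ds (the drift term does not contribute). Here b(s) = -8*s^2, so
  b(s)^2 = 64*s^4.
Integrating from 0 to t:
  <X>_t = int_0^t (64*s^4) ds = 64*t^5/5.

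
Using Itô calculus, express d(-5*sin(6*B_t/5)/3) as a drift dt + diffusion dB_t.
d(-5*sin(6*B_t/5)/3) = (6*sin(6*B_t/5)/5) dt + (-2*cos(6*B_t/5)) dB_t

Itô's formula for f(B_t) gives d f(B_t) = f'(B_t) dB_t + (1/2) f''(B_t) dt. Compute derivatives of f(x) = -5*sin(6*x/5)/3:
  f'(x)  = -2*cos(6*x/5)
  f''(x) = 12*sin(6*x/5)/5
Substitute x = B_t and multiply the f'' term by 1/2:
  drift     = (1/2) * (12*sin(6*x/5)/5) evaluated at B_t = 6*sin(6*B_t/5)/5
  diffusion = (-2*cos(6*x/5)) evaluated at B_t = -2*cos(6*B_t/5)
Therefore d(-5*sin(6*B_t/5)/3) = (6*sin(6*B_t/5)/5) dt + (-2*cos(6*B_t/5)) dB_t.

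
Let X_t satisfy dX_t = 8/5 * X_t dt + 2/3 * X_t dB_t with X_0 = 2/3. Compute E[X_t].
E[X_t] = 2*exp(8*t/5)/3

For GBM dX = mu X dt + sigma X dB with X_0 = x_0, apply Itô to Y = log X: dY = (mu - sigma^2/2) dt + sigma dB, so Y_t = log(x_0) + (mu - sigma^2/2) t + sigma B_t and hence X_t = x_0 * exp((mu - sigma^2/2) t + sigma B_t).
With mu = 8/5, sigma = 2/3, x_0 = 2/3, this gives:
  X_t = 2/3 * exp((62/45) * t + (2/3) * B_t).
Since sigma*B_t ~ Normal(0, sigma^2 t), E[exp(sigma*B_t)] = exp(sigma^2 t / 2); so E[X_t] = x_0 * exp((mu - sigma^2/2) t) * exp(sigma^2 t / 2) = x_0 * exp(mu t) = 2*exp(8*t/5)/3.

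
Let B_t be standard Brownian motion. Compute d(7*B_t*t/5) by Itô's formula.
d(7*B_t*t/5) = (7*B_t/5) dt + (7*t/5) dB_t

Itô's formula for f(t, x): d f(t, B_t) = (f_t + (1/2) f_xx) dt + f_x dB_t. Compute partials of f(t, x) = 7*t*x/5:
  f_t(t,x)  = 7*x/5
  f_x(t,x)  = 7*t/5
  f_xx(t,x) = 0
Assemble drift = f_t + (1/2) f_xx = 7*x/5 and diffusion = f_x = 7*t/5. Substituting x = B_t:
  d(7*B_t*t/5) = (7*B_t/5) dt + (7*t/5) dB_t.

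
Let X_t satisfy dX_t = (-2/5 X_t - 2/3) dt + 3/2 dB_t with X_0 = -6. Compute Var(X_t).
Var(X_t) = 45/16 - 45*exp(-4*t/5)/16

The variance V(t) = Var(X_t) satisfies V'(t) = 2 a V(t) + c^2 with V(0) = 0 (drift coefficient is linear in X, diffusion is constant). With a = -2/5, c = 3/2, the solution is
  V(t) = (c^2 / (2 a)) * (exp(2 a t) - 1)
       = ((3/2)^2 / (2*(-2/5))) * (exp((-4/5) t) - 1)
       = 45/16 - 45*exp(-4*t/5)/16.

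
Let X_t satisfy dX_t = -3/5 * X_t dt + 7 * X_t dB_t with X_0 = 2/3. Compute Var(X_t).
Var(X_t) = (4*exp(49*t) - 4)*exp(-6*t/5)/9

For GBM dX = mu X dt + sigma X dB with X_0 = x_0, apply Itô to Y = log X: dY = (mu - sigma^2/2) dt + sigma dB, so Y_t = log(x_0) + (mu - sigma^2/2) t + sigma B_t and hence X_t = x_0 * exp((mu - sigma^2/2) t + sigma B_t).
With mu = -3/5, sigma = 7, x_0 = 2/3, this gives:
  X_t = 2/3 * exp((-251/10) * t + (7) * B_t).
Since sigma*B_t ~ Normal(0, sigma^2 t), E[exp(sigma*B_t)] = exp(sigma^2 t / 2); so E[X_t] = x_0 * exp((mu - sigma^2/2) t) * exp(sigma^2 t / 2) = x_0 * exp(mu t) = 2*exp(-3*t/5)/3.
Var(X_t) = E[X_t^2] - (E[X_t])^2 = x_0^2 * exp(2 mu t) * (exp(sigma^2 t) - 1) = (4*exp(49*t) - 4)*exp(-6*t/5)/9.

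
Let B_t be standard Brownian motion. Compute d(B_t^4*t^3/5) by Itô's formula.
d(B_t^4*t^3/5) = (3*B_t^2*t^2*(B_t^2 + 2*t)/5) dt + (4*B_t^3*t^3/5) dB_t

Itô's formula for f(t, x): d f(t, B_t) = (f_t + (1/2) f_xx) dt + f_x dB_t. Compute partials of f(t, x) = t^3*x^4/5:
  f_t(t,x)  = 3*t^2*x^4/5
  f_x(t,x)  = 4*t^3*x^3/5
  f_xx(t,x) = 12*t^3*x^2/5
Assemble drift = f_t + (1/2) f_xx = 3*t^2*x^2*(2*t + x^2)/5 and diffusion = f_x = 4*t^3*x^3/5. Substituting x = B_t:
  d(B_t^4*t^3/5) = (3*B_t^2*t^2*(B_t^2 + 2*t)/5) dt + (4*B_t^3*t^3/5) dB_t.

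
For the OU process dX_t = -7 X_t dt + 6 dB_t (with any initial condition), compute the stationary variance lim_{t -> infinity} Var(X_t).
lim Var(X_t) = 18/7

The OU SDE dX = -theta X dt + sigma dB admits the integrating factor exp(theta t): d(exp(theta t) X_t) = sigma exp(theta t) dB_t. Integrating from 0 to t gives X_t = x_0 * exp(-theta t) + sigma * int_0^t exp(-theta (t-s)) dB_s for any initial x_0. The Itô integral has variance (by the Itô isometry) sigma^2 * int_0^t exp(-2 theta (t - s)) ds = sigma^2 * (1 - exp(-2 theta t)) / (2 theta), independent of x_0.
With theta = 7, sigma = 6:
  Var(X_t) = (6)^2 * (1 - exp(-2*7 t)) / (2 * 7) = 18/7 - 18*exp(-14*t)/7.
As t -> infinity, exp(-2*7 t) -> 0, so the stationary variance is sigma^2 / (2 theta) = 18/7.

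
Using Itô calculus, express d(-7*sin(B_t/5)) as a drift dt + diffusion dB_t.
d(-7*sin(B_t/5)) = (7*sin(B_t/5)/50) dt + (-7*cos(B_t/5)/5) dB_t

Itô's formula for f(B_t) gives d f(B_t) = f'(B_t) dB_t + (1/2) f''(B_t) dt. Compute derivatives of f(x) = -7*sin(x/5):
  f'(x)  = -7*cos(x/5)/5
  f''(x) = 7*sin(x/5)/25
Substitute x = B_t and multiply the f'' term by 1/2:
  drift     = (1/2) * (7*sin(x/5)/25) evaluated at B_t = 7*sin(B_t/5)/50
  diffusion = (-7*cos(x/5)/5) evaluated at B_t = -7*cos(B_t/5)/5
Therefore d(-7*sin(B_t/5)) = (7*sin(B_t/5)/50) dt + (-7*cos(B_t/5)/5) dB_t.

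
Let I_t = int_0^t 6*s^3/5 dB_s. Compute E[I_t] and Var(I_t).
E[I_t] = 0; Var(I_t) = 36*t^7/175

The Itô integral of a deterministic integrand f(s) has mean 0 because each increment f(s) * (B_{s+ds} - B_s) has mean 0. By the Itô isometry:
  Var( int_0^t f(s) dB_s ) = E[ (int_0^t f(s) dB_s)^2 ] = int_0^t f(s)^2 ds.
Here f(s) = 6*s^3/5, so f(s)^2 = 36*s^6/25. Integrate:
  int_0^t (36*s^6/25) ds = 36*t^7/175.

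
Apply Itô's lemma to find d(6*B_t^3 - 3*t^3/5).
d(6*B_t^3 - 3*t^3/5) = (18*B_t - 9*t^2/5) dt + (18*B_t^2) dB_t

Itô's formula for f(t, x): d f(t, B_t) = (f_t + (1/2) f_xx) dt + f_x dB_t. Compute partials of f(t, x) = -3*t^3/5 + 6*x^3:
  f_t(t,x)  = -9*t^2/5
  f_x(t,x)  = 18*x^2
  f_xx(t,x) = 36*x
Assemble drift = f_t + (1/2) f_xx = -9*t^2/5 + 18*x and diffusion = f_x = 18*x^2. Substituting x = B_t:
  d(6*B_t^3 - 3*t^3/5) = (18*B_t - 9*t^2/5) dt + (18*B_t^2) dB_t.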